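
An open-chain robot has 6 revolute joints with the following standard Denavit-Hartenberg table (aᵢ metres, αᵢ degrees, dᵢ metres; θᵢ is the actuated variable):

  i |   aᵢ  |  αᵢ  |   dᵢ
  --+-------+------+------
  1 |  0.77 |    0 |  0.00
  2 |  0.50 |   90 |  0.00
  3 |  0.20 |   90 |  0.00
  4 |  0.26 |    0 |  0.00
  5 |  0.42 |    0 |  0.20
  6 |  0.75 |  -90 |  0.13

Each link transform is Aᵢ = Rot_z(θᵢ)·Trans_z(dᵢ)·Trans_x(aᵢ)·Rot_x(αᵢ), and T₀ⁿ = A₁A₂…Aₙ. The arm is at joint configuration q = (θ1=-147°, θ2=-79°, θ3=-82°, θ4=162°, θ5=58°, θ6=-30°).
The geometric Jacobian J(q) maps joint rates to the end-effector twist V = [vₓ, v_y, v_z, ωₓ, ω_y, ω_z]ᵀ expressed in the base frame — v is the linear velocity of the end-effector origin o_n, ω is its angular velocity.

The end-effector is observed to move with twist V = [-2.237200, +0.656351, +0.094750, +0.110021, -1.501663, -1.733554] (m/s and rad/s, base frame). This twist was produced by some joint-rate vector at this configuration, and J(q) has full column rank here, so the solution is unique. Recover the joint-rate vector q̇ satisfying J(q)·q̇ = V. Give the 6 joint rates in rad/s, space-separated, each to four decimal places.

o_n = [-0.8891, -0.6279, 1.0509]
J₁: ẑ×o_n = [0.6279, -0.8891, 0.0000], ω = ẑ
J2: z=[0.0000, 0.0000, 1.0000] o=[-0.6458, -0.4194, 0.0000] → [0.2085, -0.2433, 0.0000, 0.0000, 0.0000, 1.0000]
J3: z=[0.7193, 0.6947, 0.0000] o=[-0.9931, -0.0597, 0.0000] → [0.7300, -0.7560, -0.4809, 0.7193, 0.6947, 0.0000]
J4: z=[0.6879, -0.7123, -0.1392] o=[-1.0124, -0.0397, -0.1981] → [-0.9715, -0.8763, -0.3167, 0.6879, -0.7123, -0.1392]
J5: z=[0.6879, -0.7123, -0.1392] o=[-0.9307, -0.0086, 0.0468] → [-0.8014, -0.6965, -0.3963, 0.6879, -0.7123, -0.1392]
J6: z=[0.6879, -0.7123, -0.1392] o=[-0.9563, -0.3708, 0.3376] → [-0.5439, -0.5000, -0.1290, 0.6879, -0.7123, -0.1392]
q̇ = J⁺·V = [-0.6070, -0.9640, -0.9640, 0.4290, 0.5150, 0.2240]

-0.6070 -0.9640 -0.9640 0.4290 0.5150 0.2240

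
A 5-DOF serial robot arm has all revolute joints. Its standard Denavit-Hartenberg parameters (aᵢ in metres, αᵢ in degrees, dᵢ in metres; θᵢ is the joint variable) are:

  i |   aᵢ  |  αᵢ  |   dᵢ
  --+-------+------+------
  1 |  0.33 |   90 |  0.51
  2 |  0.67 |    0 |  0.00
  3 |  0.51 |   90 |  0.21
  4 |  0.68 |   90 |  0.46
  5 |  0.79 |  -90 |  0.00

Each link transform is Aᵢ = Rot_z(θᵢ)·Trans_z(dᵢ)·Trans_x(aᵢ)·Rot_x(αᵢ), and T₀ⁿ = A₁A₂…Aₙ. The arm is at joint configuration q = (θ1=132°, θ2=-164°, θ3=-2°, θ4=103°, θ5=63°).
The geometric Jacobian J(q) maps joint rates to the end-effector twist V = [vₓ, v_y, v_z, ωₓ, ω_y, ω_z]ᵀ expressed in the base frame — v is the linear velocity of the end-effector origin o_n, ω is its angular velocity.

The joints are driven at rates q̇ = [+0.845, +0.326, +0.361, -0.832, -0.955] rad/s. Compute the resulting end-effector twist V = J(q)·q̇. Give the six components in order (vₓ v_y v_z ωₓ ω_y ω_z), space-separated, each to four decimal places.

1.3238 0.8899 -1.0871 -0.3879 1.1365 0.2628

o_n = [1.4861, 0.1758, 1.3878]
J₁: ẑ×o_n = [-0.1758, 1.4861, 0.0000], ω = ẑ
J2: z=[0.7431, 0.6691, 0.0000] o=[-0.2208, 0.2452, 0.5100] → [0.5874, -0.6523, -1.1938, 0.7431, 0.6691, 0.0000]
J3: z=[0.7431, 0.6691, 0.0000] o=[0.2101, -0.2334, 0.3253] → [0.7109, -0.7896, -0.5497, 0.7431, 0.6691, 0.0000]
J4: z=[0.1619, -0.1798, 0.9703] o=[0.6973, -0.4606, 0.2019] → [-0.8307, 0.5734, 0.2448, 0.1619, -0.1798, 0.9703]
J5: z=[0.7998, -0.5521, -0.2357] o=[1.1649, 0.0103, 0.6853] → [-0.3488, -0.6376, 0.3097, 0.7998, -0.5521, -0.2357]
V = J·q̇ = [1.3238, 0.8899, -1.0871, -0.3879, 1.1365, 0.2628]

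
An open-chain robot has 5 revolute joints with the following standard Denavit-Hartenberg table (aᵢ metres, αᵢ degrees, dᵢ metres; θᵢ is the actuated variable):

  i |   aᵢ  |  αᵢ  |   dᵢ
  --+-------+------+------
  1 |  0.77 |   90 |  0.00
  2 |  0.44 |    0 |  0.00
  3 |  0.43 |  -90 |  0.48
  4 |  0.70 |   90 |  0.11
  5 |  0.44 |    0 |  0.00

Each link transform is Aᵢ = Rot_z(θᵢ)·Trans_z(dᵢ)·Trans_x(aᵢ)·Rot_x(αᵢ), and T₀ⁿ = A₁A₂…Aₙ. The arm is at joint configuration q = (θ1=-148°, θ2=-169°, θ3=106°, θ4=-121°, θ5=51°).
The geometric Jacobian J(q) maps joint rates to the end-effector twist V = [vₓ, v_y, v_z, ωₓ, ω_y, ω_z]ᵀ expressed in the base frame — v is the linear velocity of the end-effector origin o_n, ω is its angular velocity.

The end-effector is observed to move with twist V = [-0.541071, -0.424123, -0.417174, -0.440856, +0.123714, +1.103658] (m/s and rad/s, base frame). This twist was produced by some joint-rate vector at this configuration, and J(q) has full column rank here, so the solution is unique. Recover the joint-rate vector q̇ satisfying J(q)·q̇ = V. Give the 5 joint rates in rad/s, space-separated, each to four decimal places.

0.2770 0.3890 0.3080 0.6500 0.6960

o_n = [-1.2981, 0.7422, 0.1864]
J₁: ẑ×o_n = [-0.7422, -1.2981, 0.0000], ω = ẑ
J2: z=[-0.5299, 0.8480, 0.0000] o=[-0.6530, -0.4080, 0.0000] → [0.1581, 0.0988, -0.0624, -0.5299, 0.8480, 0.0000]
J3: z=[-0.5299, 0.8480, 0.0000] o=[-0.2867, -0.1792, -0.0840] → [0.2293, 0.1433, 0.3695, -0.5299, 0.8480, 0.0000]
J4: z=[-0.7556, -0.4722, 0.4540] o=[-0.7066, 0.1245, -0.4671] → [-0.5890, 0.2252, -0.7461, -0.7556, -0.4722, 0.4540]
J5: z=[0.6029, -0.2306, 0.7637] o=[-0.9689, 0.6681, -0.0959] → [-0.1217, -0.4217, -0.0312, 0.6029, -0.2306, 0.7637]
q̇ = J⁺·V = [0.2770, 0.3890, 0.3080, 0.6500, 0.6960]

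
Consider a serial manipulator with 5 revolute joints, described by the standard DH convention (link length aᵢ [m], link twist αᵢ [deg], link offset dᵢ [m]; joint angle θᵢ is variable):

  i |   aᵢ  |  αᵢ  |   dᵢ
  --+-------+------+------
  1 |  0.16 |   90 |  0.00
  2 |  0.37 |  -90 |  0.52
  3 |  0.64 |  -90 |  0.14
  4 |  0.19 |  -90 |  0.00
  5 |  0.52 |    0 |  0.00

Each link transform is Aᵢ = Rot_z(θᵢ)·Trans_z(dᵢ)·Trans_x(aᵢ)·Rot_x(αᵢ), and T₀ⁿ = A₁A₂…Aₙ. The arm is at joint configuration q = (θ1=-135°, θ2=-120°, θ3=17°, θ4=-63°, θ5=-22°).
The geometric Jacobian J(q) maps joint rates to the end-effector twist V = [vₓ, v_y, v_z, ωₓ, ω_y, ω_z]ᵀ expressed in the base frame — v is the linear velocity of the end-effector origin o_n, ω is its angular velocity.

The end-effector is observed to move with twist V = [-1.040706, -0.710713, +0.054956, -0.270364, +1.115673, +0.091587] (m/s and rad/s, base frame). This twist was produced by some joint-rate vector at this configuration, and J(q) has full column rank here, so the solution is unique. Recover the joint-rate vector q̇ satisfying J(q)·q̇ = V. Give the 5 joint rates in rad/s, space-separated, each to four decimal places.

0.6240 0.5850 0.0600 -0.6000 0.6860

o_n = [-0.1759, -0.0948, -1.4233]
J₁: ẑ×o_n = [0.0948, -0.1759, 0.0000], ω = ẑ
J2: z=[-0.7071, 0.7071, 0.0000] o=[-0.1131, -0.1131, 0.0000] → [-1.0064, -1.0064, 0.0314, -0.7071, 0.7071, 0.0000]
J3: z=[-0.6124, -0.6124, -0.5000] o=[-0.3500, 0.3854, -0.3204] → [0.4353, -0.7624, 0.4006, -0.6124, -0.6124, -0.5000]
J4: z=[0.5728, -0.7796, 0.2532] o=[-0.0871, 0.3837, -0.9205] → [0.5132, 0.2655, -0.3434, 0.5728, -0.7796, 0.2532]
J5: z=[0.7635, 0.3951, -0.5109] o=[-0.1437, 0.2914, -1.0766] → [-0.3343, 0.2812, -0.2821, 0.7635, 0.3951, -0.5109]
q̇ = J⁺·V = [0.6240, 0.5850, 0.0600, -0.6000, 0.6860]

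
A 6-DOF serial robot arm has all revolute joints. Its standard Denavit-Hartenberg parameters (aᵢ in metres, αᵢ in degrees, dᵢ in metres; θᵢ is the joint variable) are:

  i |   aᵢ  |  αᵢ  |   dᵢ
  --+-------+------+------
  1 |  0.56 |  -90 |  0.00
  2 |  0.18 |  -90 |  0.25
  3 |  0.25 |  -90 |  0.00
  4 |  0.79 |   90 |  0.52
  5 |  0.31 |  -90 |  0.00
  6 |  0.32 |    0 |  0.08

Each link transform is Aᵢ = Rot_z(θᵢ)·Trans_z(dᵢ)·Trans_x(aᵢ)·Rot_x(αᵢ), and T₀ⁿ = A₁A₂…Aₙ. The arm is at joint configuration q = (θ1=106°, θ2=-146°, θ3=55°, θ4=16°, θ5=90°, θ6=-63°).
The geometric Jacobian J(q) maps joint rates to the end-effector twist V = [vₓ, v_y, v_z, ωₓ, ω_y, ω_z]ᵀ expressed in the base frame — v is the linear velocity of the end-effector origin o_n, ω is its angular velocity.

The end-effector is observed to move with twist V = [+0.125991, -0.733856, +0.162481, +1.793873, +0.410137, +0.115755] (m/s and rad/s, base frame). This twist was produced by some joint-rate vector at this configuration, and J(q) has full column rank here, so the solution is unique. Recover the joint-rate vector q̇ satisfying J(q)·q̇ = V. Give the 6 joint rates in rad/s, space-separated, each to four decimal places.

-0.5600 -0.7450 -0.0050 0.2490 0.8090 -0.9740

o_n = [0.9182, 0.9251, 0.0432]
J₁: ẑ×o_n = [-0.9251, 0.9182, 0.0000], ω = ẑ
J2: z=[-0.9613, -0.2756, 0.0000] o=[-0.1544, 0.5383, 0.0000] → [-0.0119, 0.0415, -0.0761, -0.9613, -0.2756, 0.0000]
J3: z=[-0.1541, 0.5375, 0.8290] o=[-0.3535, 0.3260, 0.1007] → [-0.5276, 1.0455, -0.7760, -0.1541, 0.5375, 0.8290]
J4: z=[0.3642, 0.8109, -0.4581] o=[-0.1239, 0.2681, 0.1808] → [0.1893, -0.4272, -0.6058, 0.3642, 0.8109, -0.4581]
J5: z=[0.1050, 0.4530, 0.8853] o=[0.7965, 0.3971, 0.0057] → [-0.4504, 0.1038, 0.0003, 0.1050, 0.4530, 0.8853]
J6: z=[-0.9254, 0.3705, -0.0798] o=[0.9094, 0.6485, -0.1363] → [0.0886, 0.1654, -0.2592, -0.9254, 0.3705, -0.0798]
q̇ = J⁺·V = [-0.5600, -0.7450, -0.0050, 0.2490, 0.8090, -0.9740]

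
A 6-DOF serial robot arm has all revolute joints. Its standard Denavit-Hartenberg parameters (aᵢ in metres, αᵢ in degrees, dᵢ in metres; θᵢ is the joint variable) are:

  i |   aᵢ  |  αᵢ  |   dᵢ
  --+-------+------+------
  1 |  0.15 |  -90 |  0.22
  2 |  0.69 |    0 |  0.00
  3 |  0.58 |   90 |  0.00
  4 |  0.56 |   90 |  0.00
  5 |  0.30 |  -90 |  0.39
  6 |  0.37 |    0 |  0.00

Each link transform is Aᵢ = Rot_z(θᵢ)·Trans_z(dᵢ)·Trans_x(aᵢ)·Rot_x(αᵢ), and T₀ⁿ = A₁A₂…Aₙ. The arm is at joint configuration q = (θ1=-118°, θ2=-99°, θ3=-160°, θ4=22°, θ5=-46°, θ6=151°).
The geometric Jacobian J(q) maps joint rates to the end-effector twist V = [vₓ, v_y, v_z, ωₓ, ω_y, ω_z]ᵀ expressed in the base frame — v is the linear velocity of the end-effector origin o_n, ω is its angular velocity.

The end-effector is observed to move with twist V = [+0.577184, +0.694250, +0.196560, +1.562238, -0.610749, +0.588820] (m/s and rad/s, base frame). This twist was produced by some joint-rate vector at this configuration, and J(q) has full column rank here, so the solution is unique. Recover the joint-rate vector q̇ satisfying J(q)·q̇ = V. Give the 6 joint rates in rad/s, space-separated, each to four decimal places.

-0.1430 0.2200 0.6450 -0.0100 -0.9980 -0.4610

o_n = [0.0840, 0.1401, -0.2433]
J₁: ẑ×o_n = [-0.1401, 0.0840, 0.0000], ω = ẑ
J2: z=[0.8829, -0.4695, 0.0000] o=[-0.0704, -0.1324, 0.2200] → [0.2175, 0.4091, 0.3132, 0.8829, -0.4695, 0.0000]
J3: z=[0.8829, -0.4695, 0.0000] o=[-0.0197, -0.0371, 0.9015] → [0.5374, 1.0108, 0.2052, 0.8829, -0.4695, 0.0000]
J4: z=[-0.4608, -0.8667, -0.1908] o=[0.0322, 0.0606, 0.3322] → [0.5139, -0.2751, 0.0082, -0.4608, -0.8667, -0.1908]
J5: z=[-0.7851, 0.4984, -0.3677] o=[0.2639, 0.0496, -0.1775] → [0.0005, 0.0145, 0.0186, -0.7851, 0.4984, -0.3677]
J6: z=[-0.0225, -0.6162, -0.7873] o=[0.1434, 0.4269, -0.4694] → [-0.3651, 0.0519, -0.0302, -0.0225, -0.6162, -0.7873]
q̇ = J⁺·V = [-0.1430, 0.2200, 0.6450, -0.0100, -0.9980, -0.4610]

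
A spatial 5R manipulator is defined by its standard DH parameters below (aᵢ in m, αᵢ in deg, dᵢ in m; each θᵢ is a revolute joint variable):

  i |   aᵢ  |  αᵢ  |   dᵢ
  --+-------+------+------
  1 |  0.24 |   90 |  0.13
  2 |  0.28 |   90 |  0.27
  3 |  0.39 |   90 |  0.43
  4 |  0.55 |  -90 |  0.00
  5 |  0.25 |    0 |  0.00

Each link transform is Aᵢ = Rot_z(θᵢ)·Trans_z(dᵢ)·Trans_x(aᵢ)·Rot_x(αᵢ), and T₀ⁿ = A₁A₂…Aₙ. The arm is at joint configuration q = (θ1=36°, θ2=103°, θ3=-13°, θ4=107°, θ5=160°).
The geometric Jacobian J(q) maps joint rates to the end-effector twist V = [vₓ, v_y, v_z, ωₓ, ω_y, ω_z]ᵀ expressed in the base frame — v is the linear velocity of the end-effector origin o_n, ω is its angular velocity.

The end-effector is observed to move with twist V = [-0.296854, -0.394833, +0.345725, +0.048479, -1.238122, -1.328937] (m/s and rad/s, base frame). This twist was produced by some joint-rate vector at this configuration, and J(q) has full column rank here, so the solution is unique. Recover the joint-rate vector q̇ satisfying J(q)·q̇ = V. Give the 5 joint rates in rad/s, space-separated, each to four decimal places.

o_n = [0.8316, 0.2503, 0.8689]
J₁: ẑ×o_n = [-0.2503, 0.8316, 0.0000], ω = ẑ
J2: z=[0.5878, -0.8090, 0.0000] o=[0.1942, 0.1411, 0.1300] → [-0.5978, -0.4343, 0.5800, 0.5878, -0.8090, 0.0000]
J3: z=[0.7883, 0.5727, 0.2250] o=[0.3019, -0.1144, 0.4028] → [0.1849, -0.2482, -0.0159, 0.7883, 0.5727, 0.2250]
J4: z=[-0.5318, 0.8180, -0.2192] o=[0.5201, 0.1526, 0.8698] → [0.0207, -0.0688, -0.3068, -0.5318, 0.8180, -0.2192]
J5: z=[0.0656, -0.2183, -0.9737] o=[0.9845, 0.4453, 0.8355] → [-0.1971, 0.1467, -0.0462, 0.0656, -0.2183, -0.9737]
q̇ = J⁺·V = [-0.6530, 0.3340, -0.6250, -0.5650, 0.6770]

-0.6530 0.3340 -0.6250 -0.5650 0.6770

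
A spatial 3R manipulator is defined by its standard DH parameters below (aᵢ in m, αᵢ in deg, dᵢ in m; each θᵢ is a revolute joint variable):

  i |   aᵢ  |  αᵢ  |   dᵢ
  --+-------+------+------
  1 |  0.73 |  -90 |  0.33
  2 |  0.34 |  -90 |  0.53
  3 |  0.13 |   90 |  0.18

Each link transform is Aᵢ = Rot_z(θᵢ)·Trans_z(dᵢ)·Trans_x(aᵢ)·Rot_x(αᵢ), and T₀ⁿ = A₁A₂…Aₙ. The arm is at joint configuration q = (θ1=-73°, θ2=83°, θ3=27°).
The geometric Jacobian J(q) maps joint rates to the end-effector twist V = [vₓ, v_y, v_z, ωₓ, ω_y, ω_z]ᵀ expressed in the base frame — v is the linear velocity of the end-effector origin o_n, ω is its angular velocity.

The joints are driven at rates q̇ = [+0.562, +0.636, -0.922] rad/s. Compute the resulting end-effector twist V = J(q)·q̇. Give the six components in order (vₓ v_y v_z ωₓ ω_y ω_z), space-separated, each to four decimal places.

o_n = [0.6278, -0.4427, -0.1444]
J₁: ẑ×o_n = [0.4427, 0.6278, -0.0000], ω = ẑ
J2: z=[0.9563, 0.2924, 0.0000] o=[0.2134, -0.6981, 0.3300] → [-0.1387, 0.4536, 0.1231, 0.9563, 0.2924, 0.0000]
J3: z=[-0.2902, 0.9492, -0.1219] o=[0.7324, -0.5828, -0.0075] → [-0.1129, -0.0270, 0.0586, -0.2902, 0.9492, -0.1219]
V = J·q̇ = [0.2646, 0.6662, 0.0243, 0.8758, -0.6892, 0.6744]

0.2646 0.6662 0.0243 0.8758 -0.6892 0.6744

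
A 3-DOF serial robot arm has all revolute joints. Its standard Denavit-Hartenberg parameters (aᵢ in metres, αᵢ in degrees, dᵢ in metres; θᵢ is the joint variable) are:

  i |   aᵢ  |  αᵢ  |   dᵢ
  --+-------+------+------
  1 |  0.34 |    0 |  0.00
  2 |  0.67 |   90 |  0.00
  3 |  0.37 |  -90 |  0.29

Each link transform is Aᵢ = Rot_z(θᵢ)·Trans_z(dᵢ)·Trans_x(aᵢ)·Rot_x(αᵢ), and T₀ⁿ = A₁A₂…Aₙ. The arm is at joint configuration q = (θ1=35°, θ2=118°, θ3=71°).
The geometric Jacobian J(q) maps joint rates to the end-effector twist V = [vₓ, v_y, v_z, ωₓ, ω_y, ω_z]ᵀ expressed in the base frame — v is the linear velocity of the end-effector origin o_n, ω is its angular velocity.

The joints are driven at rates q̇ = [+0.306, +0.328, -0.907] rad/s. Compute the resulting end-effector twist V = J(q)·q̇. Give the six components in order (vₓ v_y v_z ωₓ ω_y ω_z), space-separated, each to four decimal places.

-0.7337 -0.1338 -0.1093 -0.4118 -0.8081 0.6340

o_n = [-0.2941, 0.8123, 0.3498]
J₁: ẑ×o_n = [-0.8123, -0.2941, 0.0000], ω = ẑ
J2: z=[0.0000, 0.0000, 1.0000] o=[0.2785, 0.1950, 0.0000] → [-0.6173, -0.5726, 0.0000, 0.0000, 0.0000, 1.0000]
J3: z=[0.4540, 0.8910, 0.0000] o=[-0.3185, 0.4992, 0.0000] → [0.3117, -0.1588, 0.1205, 0.4540, 0.8910, 0.0000]
V = J·q̇ = [-0.7337, -0.1338, -0.1093, -0.4118, -0.8081, 0.6340]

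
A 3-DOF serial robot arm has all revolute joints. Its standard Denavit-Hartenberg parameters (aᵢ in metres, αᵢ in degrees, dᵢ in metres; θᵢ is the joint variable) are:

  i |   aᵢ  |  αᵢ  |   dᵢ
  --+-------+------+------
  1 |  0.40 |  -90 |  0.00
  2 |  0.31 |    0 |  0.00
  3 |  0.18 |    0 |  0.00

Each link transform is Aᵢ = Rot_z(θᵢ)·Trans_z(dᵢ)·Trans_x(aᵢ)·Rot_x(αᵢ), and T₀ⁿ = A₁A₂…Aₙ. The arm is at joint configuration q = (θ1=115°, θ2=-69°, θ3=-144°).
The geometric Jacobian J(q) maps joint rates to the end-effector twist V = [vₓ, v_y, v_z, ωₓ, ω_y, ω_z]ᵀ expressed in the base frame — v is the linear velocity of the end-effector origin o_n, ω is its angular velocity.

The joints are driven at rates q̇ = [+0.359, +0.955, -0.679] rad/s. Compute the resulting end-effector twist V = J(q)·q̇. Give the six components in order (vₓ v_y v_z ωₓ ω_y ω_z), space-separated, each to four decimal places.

-0.2225 0.1713 -0.0644 -0.2501 -0.1166 0.3590

o_n = [-0.1522, 0.3264, 0.1914]
J₁: ẑ×o_n = [-0.3264, -0.1522, 0.0000], ω = ẑ
J2: z=[-0.9063, -0.4226, 0.0000] o=[-0.1690, 0.3625, 0.0000] → [-0.0809, 0.1734, 0.0399, -0.9063, -0.4226, 0.0000]
J3: z=[-0.9063, -0.4226, 0.0000] o=[-0.2160, 0.4632, 0.2894] → [0.0414, -0.0888, 0.1510, -0.9063, -0.4226, 0.0000]
V = J·q̇ = [-0.2225, 0.1713, -0.0644, -0.2501, -0.1166, 0.3590]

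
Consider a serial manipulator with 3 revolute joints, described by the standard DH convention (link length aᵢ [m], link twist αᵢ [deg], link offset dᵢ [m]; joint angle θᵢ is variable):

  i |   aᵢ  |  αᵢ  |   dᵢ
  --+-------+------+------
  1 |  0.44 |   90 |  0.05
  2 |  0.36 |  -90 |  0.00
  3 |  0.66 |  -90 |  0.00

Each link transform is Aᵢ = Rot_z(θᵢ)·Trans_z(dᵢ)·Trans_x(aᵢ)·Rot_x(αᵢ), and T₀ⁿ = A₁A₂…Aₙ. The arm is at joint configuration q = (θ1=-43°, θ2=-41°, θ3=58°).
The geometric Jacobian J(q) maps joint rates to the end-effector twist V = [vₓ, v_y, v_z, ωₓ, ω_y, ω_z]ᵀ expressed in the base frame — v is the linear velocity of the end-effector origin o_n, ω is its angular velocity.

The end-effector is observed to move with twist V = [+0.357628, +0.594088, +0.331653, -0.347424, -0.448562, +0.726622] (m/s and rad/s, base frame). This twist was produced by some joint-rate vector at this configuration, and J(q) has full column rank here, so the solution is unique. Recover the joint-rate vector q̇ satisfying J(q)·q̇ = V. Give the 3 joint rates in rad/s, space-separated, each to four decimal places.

0.6670 0.5650 0.0790

o_n = [1.0953, -0.2560, -0.4156]
J₁: ẑ×o_n = [0.2560, 1.0953, -0.0000], ω = ẑ
J2: z=[-0.6820, -0.7314, 0.0000] o=[0.3218, -0.3001, 0.0500] → [0.3405, -0.3176, 0.5357, -0.6820, -0.7314, 0.0000]
J3: z=[0.4798, -0.4474, 0.7547] o=[0.5205, -0.4854, -0.1862] → [-0.0704, 0.5439, 0.3672, 0.4798, -0.4474, 0.7547]
q̇ = J⁺·V = [0.6670, 0.5650, 0.0790]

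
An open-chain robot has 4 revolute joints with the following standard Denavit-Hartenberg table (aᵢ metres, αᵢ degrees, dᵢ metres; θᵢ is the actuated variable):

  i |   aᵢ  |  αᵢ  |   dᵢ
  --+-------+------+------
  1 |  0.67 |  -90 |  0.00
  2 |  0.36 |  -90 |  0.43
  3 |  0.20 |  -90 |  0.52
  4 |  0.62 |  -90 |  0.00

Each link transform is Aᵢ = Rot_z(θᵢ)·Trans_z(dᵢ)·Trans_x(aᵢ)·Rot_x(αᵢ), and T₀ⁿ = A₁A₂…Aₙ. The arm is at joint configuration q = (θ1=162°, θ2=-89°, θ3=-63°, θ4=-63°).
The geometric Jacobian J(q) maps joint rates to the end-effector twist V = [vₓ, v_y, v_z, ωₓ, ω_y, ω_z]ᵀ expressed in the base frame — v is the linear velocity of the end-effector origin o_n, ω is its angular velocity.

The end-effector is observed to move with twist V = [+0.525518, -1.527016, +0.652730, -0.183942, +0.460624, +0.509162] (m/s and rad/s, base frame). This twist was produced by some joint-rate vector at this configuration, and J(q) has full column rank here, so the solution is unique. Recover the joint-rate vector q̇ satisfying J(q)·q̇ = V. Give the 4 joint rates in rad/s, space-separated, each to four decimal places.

o_n = [-1.9320, -0.2754, 0.5598]
J₁: ẑ×o_n = [0.2754, -1.9320, 0.0000], ω = ẑ
J2: z=[-0.3090, -0.9511, 0.0000] o=[-0.6372, 0.2070, 0.0000] → [-0.5324, 0.1730, -1.0824, -0.3090, -0.9511, 0.0000]
J3: z=[-0.9509, 0.3090, -0.0175] o=[-0.7761, -0.2000, 0.3599] → [0.0604, 0.2102, 0.4289, -0.9509, 0.3090, -0.0175]
J4: z=[0.1255, 0.4366, 0.8909] o=[-1.3271, -0.2083, 0.4417] → [0.1114, -0.5537, 0.2557, 0.1255, 0.4366, 0.8909]
q̇ = J⁺·V = [0.8970, -0.5760, 0.3240, -0.4290]

0.8970 -0.5760 0.3240 -0.4290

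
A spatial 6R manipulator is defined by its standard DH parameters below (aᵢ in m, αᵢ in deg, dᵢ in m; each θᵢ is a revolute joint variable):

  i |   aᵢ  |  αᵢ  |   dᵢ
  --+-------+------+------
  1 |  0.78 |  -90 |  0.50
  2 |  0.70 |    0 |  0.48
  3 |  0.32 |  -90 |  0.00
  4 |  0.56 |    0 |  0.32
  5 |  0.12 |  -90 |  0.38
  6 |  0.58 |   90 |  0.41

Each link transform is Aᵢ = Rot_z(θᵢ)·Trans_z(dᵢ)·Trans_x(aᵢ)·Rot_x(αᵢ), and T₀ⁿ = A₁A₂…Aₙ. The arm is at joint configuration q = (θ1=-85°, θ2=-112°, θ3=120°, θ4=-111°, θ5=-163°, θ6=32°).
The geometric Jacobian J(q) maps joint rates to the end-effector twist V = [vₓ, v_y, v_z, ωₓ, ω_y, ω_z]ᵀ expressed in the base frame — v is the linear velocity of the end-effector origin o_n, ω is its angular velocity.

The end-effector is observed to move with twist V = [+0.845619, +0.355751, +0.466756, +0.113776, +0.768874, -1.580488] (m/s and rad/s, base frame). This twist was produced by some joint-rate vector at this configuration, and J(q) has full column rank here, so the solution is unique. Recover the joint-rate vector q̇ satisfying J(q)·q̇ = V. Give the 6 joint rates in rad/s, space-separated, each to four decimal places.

-0.1720 0.2510 -0.0320 0.9550 0.5450 0.5540

o_n = [0.3815, -0.1860, 0.7946]
J₁: ẑ×o_n = [0.1860, 0.3815, -0.0000], ω = ẑ
J2: z=[0.9962, 0.0872, 0.0000] o=[0.0680, -0.7770, 0.5000] → [0.0257, -0.2935, 0.5615, 0.9962, 0.0872, 0.0000]
J3: z=[0.9962, 0.0872, 0.0000] o=[0.5233, -0.4740, 1.1490] → [-0.0309, 0.3531, 0.2992, 0.9962, 0.0872, 0.0000]
J4: z=[-0.0121, 0.1386, -0.9903] o=[0.5509, -0.7897, 1.1045] → [0.5548, 0.1640, 0.0162, -0.0121, 0.1386, -0.9903]
J5: z=[-0.0121, 0.1386, -0.9903] o=[1.0505, -0.5017, 0.8155] → [0.3098, 0.6623, 0.0889, -0.0121, 0.1386, -0.9903]
J6: z=[-0.1556, 0.9780, 0.1388] o=[0.9274, -0.4677, 0.4381] → [0.3096, -0.0203, 0.4901, -0.1556, 0.9780, 0.1388]
q̇ = J⁺·V = [-0.1720, 0.2510, -0.0320, 0.9550, 0.5450, 0.5540]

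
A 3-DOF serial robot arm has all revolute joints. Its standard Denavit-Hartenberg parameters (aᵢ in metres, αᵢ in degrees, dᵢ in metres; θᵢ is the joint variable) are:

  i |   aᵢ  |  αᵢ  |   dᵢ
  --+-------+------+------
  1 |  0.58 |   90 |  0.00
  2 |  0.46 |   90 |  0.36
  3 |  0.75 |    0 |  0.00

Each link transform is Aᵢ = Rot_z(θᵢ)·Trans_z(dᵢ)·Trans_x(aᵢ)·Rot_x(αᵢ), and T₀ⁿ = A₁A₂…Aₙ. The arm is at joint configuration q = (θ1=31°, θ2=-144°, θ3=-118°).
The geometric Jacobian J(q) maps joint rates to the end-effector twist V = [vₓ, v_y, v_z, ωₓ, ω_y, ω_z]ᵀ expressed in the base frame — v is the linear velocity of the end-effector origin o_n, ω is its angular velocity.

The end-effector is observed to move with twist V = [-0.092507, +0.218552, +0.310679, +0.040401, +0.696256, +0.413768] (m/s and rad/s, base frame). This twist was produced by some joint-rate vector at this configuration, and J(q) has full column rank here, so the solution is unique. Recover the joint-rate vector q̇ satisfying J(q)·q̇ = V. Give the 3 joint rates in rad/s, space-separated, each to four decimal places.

o_n = [0.2667, 0.5128, -0.0634]
J₁: ẑ×o_n = [-0.5128, 0.2667, 0.0000], ω = ẑ
J2: z=[0.5150, -0.8572, 0.0000] o=[0.4972, 0.2987, 0.0000] → [0.0544, 0.0327, -0.0873, 0.5150, -0.8572, 0.0000]
J3: z=[-0.5038, -0.3027, 0.8090] o=[0.3636, -0.2015, -0.2704] → [-0.6406, 0.0259, -0.3892, -0.5038, -0.3027, 0.8090]
q̇ = J⁺·V = [0.9550, -0.5760, -0.6690]

0.9550 -0.5760 -0.6690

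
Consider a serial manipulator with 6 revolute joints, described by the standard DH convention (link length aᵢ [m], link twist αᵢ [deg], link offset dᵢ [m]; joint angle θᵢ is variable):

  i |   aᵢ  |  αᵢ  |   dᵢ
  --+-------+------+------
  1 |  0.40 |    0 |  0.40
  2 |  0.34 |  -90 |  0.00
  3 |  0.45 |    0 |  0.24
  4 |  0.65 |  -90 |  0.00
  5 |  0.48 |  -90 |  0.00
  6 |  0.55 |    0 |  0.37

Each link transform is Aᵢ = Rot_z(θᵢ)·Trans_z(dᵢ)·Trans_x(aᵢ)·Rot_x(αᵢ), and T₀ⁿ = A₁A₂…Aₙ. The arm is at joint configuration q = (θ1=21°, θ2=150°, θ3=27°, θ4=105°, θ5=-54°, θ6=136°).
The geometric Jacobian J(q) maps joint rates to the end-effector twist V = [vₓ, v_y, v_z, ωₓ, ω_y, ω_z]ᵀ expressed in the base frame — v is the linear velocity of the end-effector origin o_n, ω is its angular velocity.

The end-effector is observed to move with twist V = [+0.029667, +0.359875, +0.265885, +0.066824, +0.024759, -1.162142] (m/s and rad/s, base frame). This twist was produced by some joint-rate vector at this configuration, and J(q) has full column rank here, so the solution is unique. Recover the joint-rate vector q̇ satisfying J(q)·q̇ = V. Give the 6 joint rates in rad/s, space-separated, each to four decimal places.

-0.1020 -0.8940 -0.3800 0.4650 -0.0650 0.2040

o_n = [0.0072, 0.1095, -0.8023]
J₁: ẑ×o_n = [-0.1095, 0.0072, 0.0000], ω = ẑ
J2: z=[0.0000, 0.0000, 1.0000] o=[0.3734, 0.1433, 0.4000] → [0.0339, -0.3663, 0.0000, 0.0000, 0.0000, 1.0000]
J3: z=[-0.1564, -0.9877, 0.0000] o=[0.0376, 0.1965, 0.4000] → [1.1875, -0.1881, -0.0165, -0.1564, -0.9877, 0.0000]
J4: z=[-0.1564, -0.9877, 0.0000] o=[-0.3959, 0.0222, 0.1957] → [0.9857, -0.1561, 0.3845, -0.1564, -0.9877, 0.0000]
J5: z=[0.7340, -0.1163, 0.6691] o=[0.0336, -0.0458, -0.2873] → [-0.0440, 0.3602, 0.1109, 0.7340, -0.1163, 0.6691]
J6: z=[0.6266, 0.4959, -0.6012] o=[0.1594, -0.4589, -0.4970] → [0.1903, 0.2828, 0.4316, 0.6266, 0.4959, -0.6012]
q̇ = J⁺·V = [-0.1020, -0.8940, -0.3800, 0.4650, -0.0650, 0.2040]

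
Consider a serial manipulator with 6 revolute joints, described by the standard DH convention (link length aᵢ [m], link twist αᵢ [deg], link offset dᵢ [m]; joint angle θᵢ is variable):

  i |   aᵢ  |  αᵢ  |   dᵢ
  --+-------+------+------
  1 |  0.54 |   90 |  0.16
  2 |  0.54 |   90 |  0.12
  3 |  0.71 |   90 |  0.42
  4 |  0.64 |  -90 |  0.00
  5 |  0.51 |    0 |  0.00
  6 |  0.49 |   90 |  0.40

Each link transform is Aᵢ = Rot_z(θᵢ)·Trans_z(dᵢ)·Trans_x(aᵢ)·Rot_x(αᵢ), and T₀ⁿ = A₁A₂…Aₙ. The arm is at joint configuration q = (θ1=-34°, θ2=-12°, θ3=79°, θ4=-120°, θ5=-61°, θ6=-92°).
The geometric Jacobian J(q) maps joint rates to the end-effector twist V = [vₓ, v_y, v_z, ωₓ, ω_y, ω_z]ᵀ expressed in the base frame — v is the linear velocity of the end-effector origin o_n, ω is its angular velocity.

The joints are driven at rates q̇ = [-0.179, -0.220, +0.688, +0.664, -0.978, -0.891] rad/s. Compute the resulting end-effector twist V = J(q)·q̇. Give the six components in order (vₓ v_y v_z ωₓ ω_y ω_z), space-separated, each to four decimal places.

-2.0104 -0.8312 -0.9165 1.0808 1.6057 -1.8373

o_n = [1.1237, -1.7329, 0.0449]
J₁: ẑ×o_n = [1.7329, 1.1237, -0.0000], ω = ẑ
J2: z=[-0.5592, -0.8290, 0.0000] o=[0.4477, -0.3020, 0.1600] → [0.0954, -0.0644, 1.3606, -0.5592, -0.8290, 0.0000]
J3: z=[-0.1724, 0.1163, -0.9781] o=[0.8185, -0.6968, 0.0477] → [-1.0138, -0.2990, 0.1431, -0.1724, 0.1163, -0.9781]
J4: z=[0.9027, -0.3787, -0.2041] o=[0.4662, -1.2999, -0.3913] → [-0.2536, -0.5279, -0.1419, 0.9027, -0.3787, -0.2041]
J5: z=[-0.2552, -0.8533, 0.4547] o=[0.6879, -1.0705, 0.1636] → [0.4025, 0.1679, 0.5409, -0.2552, -0.8533, 0.4547]
J6: z=[-0.2552, -0.8533, 0.4547] o=[1.1762, -1.1508, 0.2869] → [0.4712, -0.0856, 0.1037, -0.2552, -0.8533, 0.4547]
V = J·q̇ = [-2.0104, -0.8312, -0.9165, 1.0808, 1.6057, -1.8373]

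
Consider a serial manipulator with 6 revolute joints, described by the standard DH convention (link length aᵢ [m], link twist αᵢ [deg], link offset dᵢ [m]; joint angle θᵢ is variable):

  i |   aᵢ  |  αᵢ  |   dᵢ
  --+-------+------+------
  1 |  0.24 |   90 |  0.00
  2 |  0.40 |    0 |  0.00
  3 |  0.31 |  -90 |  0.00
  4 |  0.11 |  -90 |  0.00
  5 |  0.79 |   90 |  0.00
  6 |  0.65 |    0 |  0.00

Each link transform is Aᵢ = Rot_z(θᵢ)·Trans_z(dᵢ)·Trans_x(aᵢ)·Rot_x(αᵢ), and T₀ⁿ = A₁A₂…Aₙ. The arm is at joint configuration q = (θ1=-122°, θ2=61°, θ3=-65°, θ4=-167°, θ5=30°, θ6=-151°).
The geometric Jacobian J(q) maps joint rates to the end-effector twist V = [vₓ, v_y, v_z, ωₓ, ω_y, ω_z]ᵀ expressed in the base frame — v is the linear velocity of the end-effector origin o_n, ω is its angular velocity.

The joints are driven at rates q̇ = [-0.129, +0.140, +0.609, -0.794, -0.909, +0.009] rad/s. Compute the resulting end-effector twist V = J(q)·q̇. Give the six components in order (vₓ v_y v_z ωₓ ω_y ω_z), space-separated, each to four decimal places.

o_n = [0.0060, -0.4417, 0.2432]
J₁: ẑ×o_n = [0.4417, 0.0060, -0.0000], ω = ẑ
J2: z=[-0.8480, 0.5299, 0.0000] o=[-0.1272, -0.2035, 0.0000] → [0.1289, 0.2062, 0.1314, -0.8480, 0.5299, 0.0000]
J3: z=[-0.8480, 0.5299, 0.0000] o=[-0.2299, -0.3680, 0.3498] → [-0.0565, -0.0904, -0.0626, -0.8480, 0.5299, 0.0000]
J4: z=[-0.0370, -0.0592, 0.9976] o=[-0.3938, -0.6302, 0.3282] → [-0.1831, 0.3957, 0.0167, -0.0370, -0.0592, 0.9976]
J5: z=[-0.9452, 0.3260, -0.0157] o=[-0.3581, -0.5265, 0.3357] → [-0.0288, -0.0931, -0.1989, -0.9452, 0.3260, -0.0157]
J6: z=[0.1301, 0.4205, 0.8979] o=[-0.1217, 0.1424, -0.0118] → [0.6317, 0.0815, -0.1297, 0.1301, 0.4205, 0.8979]
V = J·q̇ = [0.1039, -0.2558, 0.1467, 0.2545, 0.1513, -0.8987]

0.1039 -0.2558 0.1467 0.2545 0.1513 -0.8987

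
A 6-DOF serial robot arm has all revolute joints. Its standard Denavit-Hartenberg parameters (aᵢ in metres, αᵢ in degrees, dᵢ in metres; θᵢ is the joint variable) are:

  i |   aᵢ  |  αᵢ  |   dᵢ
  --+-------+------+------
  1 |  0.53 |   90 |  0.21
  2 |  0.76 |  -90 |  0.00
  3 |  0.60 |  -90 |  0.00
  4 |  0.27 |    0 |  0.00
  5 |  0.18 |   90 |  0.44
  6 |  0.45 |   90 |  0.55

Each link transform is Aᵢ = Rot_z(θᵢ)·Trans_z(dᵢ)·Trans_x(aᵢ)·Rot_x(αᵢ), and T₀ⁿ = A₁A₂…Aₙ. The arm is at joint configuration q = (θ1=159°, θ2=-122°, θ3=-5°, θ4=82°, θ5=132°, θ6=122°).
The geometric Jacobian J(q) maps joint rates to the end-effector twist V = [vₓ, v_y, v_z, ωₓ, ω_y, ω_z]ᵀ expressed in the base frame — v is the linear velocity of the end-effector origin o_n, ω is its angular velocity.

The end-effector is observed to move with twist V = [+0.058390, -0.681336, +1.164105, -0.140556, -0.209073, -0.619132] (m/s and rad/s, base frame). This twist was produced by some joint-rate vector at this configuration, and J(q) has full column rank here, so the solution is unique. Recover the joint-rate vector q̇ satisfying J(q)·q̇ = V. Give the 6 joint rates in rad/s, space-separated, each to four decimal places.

o_n = [0.4202, -1.0027, -0.4144]
J₁: ẑ×o_n = [1.0027, 0.4202, -0.0000], ω = ẑ
J2: z=[0.3584, 0.9336, 0.0000] o=[-0.4948, 0.1899, 0.2100] → [-0.5829, 0.2238, -1.2816, 0.3584, 0.9336, 0.0000]
J3: z=[-0.7917, 0.3039, -0.5299] o=[-0.1188, 0.0456, -0.4345] → [-0.5494, -0.2697, 0.6661, -0.7917, 0.3039, -0.5299]
J4: z=[-0.3139, -0.9466, -0.0739] o=[0.1956, -0.0191, -0.9414] → [-0.5716, 0.1488, 0.5213, -0.3139, -0.9466, -0.0739]
J5: z=[-0.3139, -0.9466, -0.0739] o=[0.4270, -0.1044, -0.8315] → [-0.4612, 0.1314, 0.2755, -0.3139, -0.9466, -0.0739]
J6: z=[0.3633, -0.1917, 0.9117] o=[0.1310, -0.4742, -0.7913] → [0.4096, 0.1268, -0.1366, 0.3633, -0.1917, 0.9117]
q̇ = J⁺·V = [-0.8590, -0.9740, 0.1710, 0.1980, -0.9440, 0.3020]

-0.8590 -0.9740 0.1710 0.1980 -0.9440 0.3020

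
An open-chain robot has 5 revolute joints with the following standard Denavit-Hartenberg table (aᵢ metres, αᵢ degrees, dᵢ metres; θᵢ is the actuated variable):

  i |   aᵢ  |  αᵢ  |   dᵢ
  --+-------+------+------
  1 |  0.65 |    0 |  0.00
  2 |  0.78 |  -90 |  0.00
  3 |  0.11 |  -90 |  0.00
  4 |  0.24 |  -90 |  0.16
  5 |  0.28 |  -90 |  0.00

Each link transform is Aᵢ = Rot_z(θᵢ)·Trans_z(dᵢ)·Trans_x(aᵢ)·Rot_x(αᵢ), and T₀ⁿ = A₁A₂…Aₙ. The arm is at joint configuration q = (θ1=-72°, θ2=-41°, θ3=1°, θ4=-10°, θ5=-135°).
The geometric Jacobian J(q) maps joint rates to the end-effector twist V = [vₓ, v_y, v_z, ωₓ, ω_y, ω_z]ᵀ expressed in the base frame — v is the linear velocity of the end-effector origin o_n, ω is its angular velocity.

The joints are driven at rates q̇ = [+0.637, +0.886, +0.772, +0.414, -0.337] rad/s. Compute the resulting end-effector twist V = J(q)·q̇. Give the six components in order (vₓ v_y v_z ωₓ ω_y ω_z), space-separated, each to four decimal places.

1.8014 -0.0883 -0.0442 1.0418 -0.3708 1.1101

o_n = [-0.1539, -1.4726, -0.3606]
J₁: ẑ×o_n = [1.4726, -0.1539, 0.0000], ω = ẑ
J2: z=[0.0000, 0.0000, 1.0000] o=[0.2009, -0.6182, 0.0000] → [0.8544, -0.3548, 0.0000, 0.0000, 0.0000, 1.0000]
J3: z=[0.9205, -0.3907, 0.0000] o=[-0.1039, -1.3362, 0.0000] → [0.1409, 0.3319, -0.1451, 0.9205, -0.3907, 0.0000]
J4: z=[0.0068, 0.0161, -0.9998] o=[-0.1469, -1.4374, -0.0019] → [-0.0409, 0.0095, -0.0001, 0.0068, 0.0161, -0.9998]
J5: z=[-0.9744, 0.2250, -0.0030] o=[-0.1998, -1.6687, -0.1660] → [-0.0432, -0.1897, -0.2014, -0.9744, 0.2250, -0.0030]
V = J·q̇ = [1.8014, -0.0883, -0.0442, 1.0418, -0.3708, 1.1101]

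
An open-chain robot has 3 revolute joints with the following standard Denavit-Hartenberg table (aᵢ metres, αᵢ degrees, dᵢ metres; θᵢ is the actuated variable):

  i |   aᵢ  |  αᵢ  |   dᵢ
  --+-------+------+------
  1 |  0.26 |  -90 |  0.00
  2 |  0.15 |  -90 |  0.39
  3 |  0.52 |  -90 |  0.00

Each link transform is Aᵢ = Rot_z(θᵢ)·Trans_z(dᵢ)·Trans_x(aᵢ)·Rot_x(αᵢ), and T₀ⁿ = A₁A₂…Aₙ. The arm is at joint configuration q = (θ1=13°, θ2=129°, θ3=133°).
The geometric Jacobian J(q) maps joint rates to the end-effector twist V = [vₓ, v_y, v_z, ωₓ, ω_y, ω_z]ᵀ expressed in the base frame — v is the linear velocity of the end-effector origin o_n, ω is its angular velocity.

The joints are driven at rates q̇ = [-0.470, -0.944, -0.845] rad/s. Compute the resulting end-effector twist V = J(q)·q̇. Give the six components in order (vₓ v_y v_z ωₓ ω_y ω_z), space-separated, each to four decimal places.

o_n = [0.3766, 0.0969, 0.1590]
J₁: ẑ×o_n = [-0.0969, 0.3766, 0.0000], ω = ẑ
J2: z=[-0.2250, 0.9744, 0.0000] o=[0.2533, 0.0585, 0.0000] → [0.1550, 0.0358, -0.1288, -0.2250, 0.9744, 0.0000]
J3: z=[-0.7572, -0.1748, 0.6293] o=[0.0736, 0.4173, -0.1166] → [0.1534, 0.3994, 0.2956, -0.7572, -0.1748, 0.6293]
V = J·q̇ = [-0.2304, -0.5483, -0.1282, 0.8522, -0.7721, -1.0018]

-0.2304 -0.5483 -0.1282 0.8522 -0.7721 -1.0018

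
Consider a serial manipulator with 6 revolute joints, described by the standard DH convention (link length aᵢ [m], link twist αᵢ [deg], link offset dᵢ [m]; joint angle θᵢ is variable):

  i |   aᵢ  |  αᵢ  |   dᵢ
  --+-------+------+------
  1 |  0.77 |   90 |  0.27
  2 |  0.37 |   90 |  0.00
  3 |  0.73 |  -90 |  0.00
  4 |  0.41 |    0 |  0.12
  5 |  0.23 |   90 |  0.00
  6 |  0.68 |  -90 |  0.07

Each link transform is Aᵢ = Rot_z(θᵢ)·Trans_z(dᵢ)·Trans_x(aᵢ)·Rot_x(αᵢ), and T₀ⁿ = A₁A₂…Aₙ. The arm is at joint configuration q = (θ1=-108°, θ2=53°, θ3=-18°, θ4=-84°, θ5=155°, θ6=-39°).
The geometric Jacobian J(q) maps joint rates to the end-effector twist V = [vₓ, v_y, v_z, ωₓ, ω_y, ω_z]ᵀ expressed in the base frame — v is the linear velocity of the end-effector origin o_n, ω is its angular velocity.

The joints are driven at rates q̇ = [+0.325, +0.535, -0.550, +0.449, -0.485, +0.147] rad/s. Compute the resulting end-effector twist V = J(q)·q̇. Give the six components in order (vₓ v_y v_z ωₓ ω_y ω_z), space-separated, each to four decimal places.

1.1982 0.6326 0.2559 -0.3340 0.4536 0.7239

o_n = [0.1873, -1.4573, 1.4868]
J₁: ẑ×o_n = [1.4573, 0.1873, -0.0000], ω = ẑ
J2: z=[-0.9511, 0.3090, 0.0000] o=[-0.2379, -0.7323, 0.2700] → [0.3760, 1.1573, 0.5581, -0.9511, 0.3090, 0.0000]
J3: z=[-0.2468, -0.7595, -0.6018] o=[-0.3068, -0.9441, 0.5655] → [-1.0086, -0.0699, 0.5019, -0.2468, -0.7595, -0.6018]
J4: z=[-0.9620, 0.1170, 0.2468] o=[-0.2213, -1.4112, 1.1200] → [0.0543, 0.4538, -0.0035, -0.9620, 0.1170, 0.2468]
J5: z=[-0.9620, 0.1170, 0.2468] o=[-0.4324, -1.7343, 0.9367] → [-0.0040, 0.6821, -0.3390, -0.9620, 0.1170, 0.2468]
J6: z=[0.0303, -0.8523, 0.5222] o=[-0.3699, -1.6170, 1.1245] → [-0.3922, 0.2800, 0.4798, 0.0303, -0.8523, 0.5222]
V = J·q̇ = [1.1982, 0.6326, 0.2559, -0.3340, 0.4536, 0.7239]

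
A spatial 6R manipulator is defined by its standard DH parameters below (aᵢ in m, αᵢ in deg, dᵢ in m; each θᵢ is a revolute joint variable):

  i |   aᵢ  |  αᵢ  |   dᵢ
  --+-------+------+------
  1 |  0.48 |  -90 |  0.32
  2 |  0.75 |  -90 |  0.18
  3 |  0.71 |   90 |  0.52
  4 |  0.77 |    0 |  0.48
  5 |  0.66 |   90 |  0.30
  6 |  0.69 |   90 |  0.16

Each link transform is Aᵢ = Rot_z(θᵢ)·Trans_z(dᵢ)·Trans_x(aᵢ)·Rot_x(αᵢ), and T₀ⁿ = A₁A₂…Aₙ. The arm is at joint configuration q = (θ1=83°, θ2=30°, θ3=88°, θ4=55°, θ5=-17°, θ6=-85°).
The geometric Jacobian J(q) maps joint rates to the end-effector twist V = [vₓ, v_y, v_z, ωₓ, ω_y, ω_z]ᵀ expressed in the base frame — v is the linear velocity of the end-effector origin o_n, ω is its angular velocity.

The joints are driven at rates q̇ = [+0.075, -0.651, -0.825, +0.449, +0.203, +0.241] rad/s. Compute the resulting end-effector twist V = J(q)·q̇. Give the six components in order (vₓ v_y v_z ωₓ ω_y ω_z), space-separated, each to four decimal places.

o_n = [1.6858, 0.3276, -1.4043]
J₁: ẑ×o_n = [-0.3276, 1.6858, 0.0000], ω = ẑ
J2: z=[-0.9925, 0.1219, 0.0000] o=[0.0585, 0.4764, 0.3200] → [-0.2101, -1.7115, -0.0506, -0.9925, 0.1219, 0.0000]
J3: z=[-0.0609, -0.4963, -0.8660] o=[-0.0410, 1.1430, -0.0550] → [-0.0365, -1.5777, 0.9066, -0.0609, -0.4963, -0.8660]
J4: z=[0.0708, 0.8633, -0.4997] o=[0.6342, 0.8198, -0.5177] → [-1.0114, -0.4627, -0.9427, 0.0708, 0.8633, -0.4997]
J5: z=[0.0708, 0.8633, -0.4997] o=[1.0695, 0.8806, -1.3115] → [-0.3565, -0.3014, -0.5712, 0.0708, 0.8633, -0.4997]
J6: z=[0.6610, 0.3346, 0.6717] o=[1.5838, 0.8902, -1.8224] → [0.5178, -0.2078, -0.4060, 0.6610, 0.3346, 0.6717]
V = J·q̇ = [-0.2593, 2.2232, -1.3521, 0.9019, 0.9736, 0.6255]

-0.2593 2.2232 -1.3521 0.9019 0.9736 0.6255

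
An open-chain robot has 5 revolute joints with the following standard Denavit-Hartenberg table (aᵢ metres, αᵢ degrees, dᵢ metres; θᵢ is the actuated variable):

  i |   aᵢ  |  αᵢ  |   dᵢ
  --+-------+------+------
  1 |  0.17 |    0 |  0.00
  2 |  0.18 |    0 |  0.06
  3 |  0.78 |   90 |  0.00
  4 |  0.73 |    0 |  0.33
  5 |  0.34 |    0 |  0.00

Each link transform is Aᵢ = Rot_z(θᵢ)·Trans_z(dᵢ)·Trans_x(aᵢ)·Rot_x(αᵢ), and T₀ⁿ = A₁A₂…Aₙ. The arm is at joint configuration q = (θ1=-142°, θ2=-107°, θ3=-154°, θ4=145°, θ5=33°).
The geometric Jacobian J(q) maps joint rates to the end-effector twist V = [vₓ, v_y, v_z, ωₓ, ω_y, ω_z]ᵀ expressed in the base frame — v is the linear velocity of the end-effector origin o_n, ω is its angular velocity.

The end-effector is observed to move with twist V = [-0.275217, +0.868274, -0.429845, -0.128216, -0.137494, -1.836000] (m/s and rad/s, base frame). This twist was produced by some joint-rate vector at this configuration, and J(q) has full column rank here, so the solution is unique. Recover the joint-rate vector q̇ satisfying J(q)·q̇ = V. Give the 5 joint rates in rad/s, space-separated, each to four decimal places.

-0.0330 -0.9360 -0.8670 0.6120 -0.4240

o_n = [-0.5389, -0.0704, 0.4906]
J₁: ẑ×o_n = [0.0704, -0.5389, 0.0000], ω = ẑ
J2: z=[0.0000, 0.0000, 1.0000] o=[-0.1340, -0.1047, 0.0000] → [-0.0343, -0.4050, 0.0000, 0.0000, 0.0000, 1.0000]
J3: z=[0.0000, 0.0000, 1.0000] o=[-0.1985, 0.0634, 0.0600] → [0.1337, -0.3404, 0.0000, 0.0000, 0.0000, 1.0000]
J4: z=[-0.6820, -0.7314, 0.0000] o=[0.3720, -0.4686, 0.0600] → [-0.3149, 0.2937, -0.9378, -0.6820, -0.7314, 0.0000]
J5: z=[-0.6820, -0.7314, 0.0000] o=[-0.2904, -0.3021, 0.4787] → [-0.0087, 0.0081, -0.3398, -0.6820, -0.7314, 0.0000]
q̇ = J⁺·V = [-0.0330, -0.9360, -0.8670, 0.6120, -0.4240]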